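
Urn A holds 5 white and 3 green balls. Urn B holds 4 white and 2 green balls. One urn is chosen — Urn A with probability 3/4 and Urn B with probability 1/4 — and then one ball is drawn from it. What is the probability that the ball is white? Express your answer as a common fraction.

61/96

From Urn A: P(white) = 5/8.
From Urn B: P(white) = 4/6.
Total probability = (3/4)(5/8) + (1/4)(4/6) = 61/96.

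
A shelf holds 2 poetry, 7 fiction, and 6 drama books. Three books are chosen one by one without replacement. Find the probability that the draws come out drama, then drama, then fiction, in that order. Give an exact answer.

1/13

Chain rule:
P = 6/15 × 5/14 × 7/13 = 210/2730 = 1/13.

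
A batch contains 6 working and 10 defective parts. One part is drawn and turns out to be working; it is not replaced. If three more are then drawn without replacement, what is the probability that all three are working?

2/91

After the first draw, 5 of the remaining 15 parts are working.
P = 5/15 × 4/14 × 3/13 = 60/2730 = 2/91.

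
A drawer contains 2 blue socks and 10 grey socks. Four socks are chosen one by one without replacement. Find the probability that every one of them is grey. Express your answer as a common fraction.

P(every draw is grey) = 10/12 × 9/11 × 8/10 × 7/9 = 5040/11880 = 14/33.

14/33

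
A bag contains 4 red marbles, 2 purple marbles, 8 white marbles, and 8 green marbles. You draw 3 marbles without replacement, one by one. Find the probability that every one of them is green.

2/55

P(all green) = 8/22 × 7/21 × 6/20 = 336/9240 = 2/55.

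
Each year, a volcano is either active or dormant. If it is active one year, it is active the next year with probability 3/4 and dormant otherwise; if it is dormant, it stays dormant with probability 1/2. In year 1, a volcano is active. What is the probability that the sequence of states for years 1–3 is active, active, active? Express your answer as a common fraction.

Year 1 is given. For each transition, use the conditional probability from the current state:
P(active | active) = 3/4; P(active | active) = 3/4.
P = 3/4 × 3/4 = 9/16.

9/16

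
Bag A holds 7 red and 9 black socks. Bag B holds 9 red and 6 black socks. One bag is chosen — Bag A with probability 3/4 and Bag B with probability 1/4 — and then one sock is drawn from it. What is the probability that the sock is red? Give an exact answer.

153/320

From Bag A: P(red) = 7/16.
From Bag B: P(red) = 9/15.
Total probability = (3/4)(7/16) + (1/4)(9/15) = 153/320.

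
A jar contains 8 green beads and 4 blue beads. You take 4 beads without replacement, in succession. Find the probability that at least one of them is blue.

P(no blue) = 8/12 × 7/11 × 6/10 × 5/9 = 1680/11880 = 14/99.
P(at least one) = 1 − 14/99 = 85/99.

85/99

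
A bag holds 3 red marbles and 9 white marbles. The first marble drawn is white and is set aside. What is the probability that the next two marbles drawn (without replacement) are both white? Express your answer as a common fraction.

With the first marble removed, 8 white remain out of 11.
P = 8/11 × 7/10 = 56/110 = 28/55.

28/55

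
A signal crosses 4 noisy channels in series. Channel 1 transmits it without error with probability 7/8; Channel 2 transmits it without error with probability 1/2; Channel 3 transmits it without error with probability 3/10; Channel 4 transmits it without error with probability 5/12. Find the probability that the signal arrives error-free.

7/128

The events are sequential, so multiply the conditional probabilities:
P = 7/8 × 1/2 × 3/10 × 5/12 = 105/1920 = 7/128.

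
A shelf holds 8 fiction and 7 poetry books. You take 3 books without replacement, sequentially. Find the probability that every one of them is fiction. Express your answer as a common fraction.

8/65

P(every draw is fiction) = 8/15 × 7/14 × 6/13 = 336/2730 = 8/65.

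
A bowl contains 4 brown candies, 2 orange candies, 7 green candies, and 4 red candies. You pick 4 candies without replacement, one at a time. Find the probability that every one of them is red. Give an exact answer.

P(every draw is red) = 4/17 × 3/16 × 2/15 × 1/14 = 24/57120 = 1/2380.

1/2380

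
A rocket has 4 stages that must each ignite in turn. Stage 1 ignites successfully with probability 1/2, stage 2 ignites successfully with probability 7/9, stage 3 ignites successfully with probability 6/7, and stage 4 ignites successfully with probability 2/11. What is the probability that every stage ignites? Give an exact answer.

2/33

Each stage is reached only if all earlier stages succeed, so
P = 1/2 × 7/9 × 6/7 × 2/11 = 84/1386 = 2/33.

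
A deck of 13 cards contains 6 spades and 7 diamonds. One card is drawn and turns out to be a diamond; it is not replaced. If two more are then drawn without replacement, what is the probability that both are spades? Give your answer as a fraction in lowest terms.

With the first card removed, 6 spades remain out of 12.
P = 6/12 × 5/11 = 30/132 = 5/22.

5/22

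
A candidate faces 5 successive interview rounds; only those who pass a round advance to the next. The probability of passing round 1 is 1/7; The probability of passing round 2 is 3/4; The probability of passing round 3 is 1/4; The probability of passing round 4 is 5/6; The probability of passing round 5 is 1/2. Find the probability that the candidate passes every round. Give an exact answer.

5/448

Each stage is reached only if all earlier stages succeed, so
P = 1/7 × 3/4 × 1/4 × 5/6 × 1/2 = 15/1344 = 5/448.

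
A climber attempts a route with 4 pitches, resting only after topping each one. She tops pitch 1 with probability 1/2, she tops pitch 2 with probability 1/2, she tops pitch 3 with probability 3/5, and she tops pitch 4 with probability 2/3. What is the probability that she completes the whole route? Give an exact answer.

The events are sequential, so multiply the conditional probabilities:
P = 1/2 × 1/2 × 3/5 × 2/3 = 6/60 = 1/10.

1/10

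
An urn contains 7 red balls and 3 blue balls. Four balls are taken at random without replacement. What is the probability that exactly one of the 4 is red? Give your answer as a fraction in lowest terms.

One ordering (red drawn first) has probability 7/10 × 3/9 × 2/8 × 1/7 = 42/5040 = 1/120.
There are C(4,1) = 4 such orderings, each equally likely, so P = 4 × 1/120 = 1/30.

1/30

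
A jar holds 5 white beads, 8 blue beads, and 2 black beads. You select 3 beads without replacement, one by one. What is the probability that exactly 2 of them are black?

One ordering (black drawn first) has probability 2/15 × 1/14 × 13/13 = 26/2730 = 1/105.
There are C(3,2) = 3 such orderings, each equally likely, so P = 3 × 1/105 = 1/35.

1/35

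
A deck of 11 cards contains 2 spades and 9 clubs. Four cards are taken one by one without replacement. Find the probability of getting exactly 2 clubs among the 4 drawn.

6/55

One ordering (clubs drawn first) has probability 9/11 × 8/10 × 2/9 × 1/8 = 144/7920 = 1/55.
There are C(4,2) = 6 such orderings, each equally likely, so P = 6 × 1/55 = 6/55.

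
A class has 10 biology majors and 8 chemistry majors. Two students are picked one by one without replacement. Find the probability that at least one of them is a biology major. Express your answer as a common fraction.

125/153

P(no biology majors) = 8/18 × 7/17 = 56/306 = 28/153.
P(at least one) = 1 − 28/153 = 125/153.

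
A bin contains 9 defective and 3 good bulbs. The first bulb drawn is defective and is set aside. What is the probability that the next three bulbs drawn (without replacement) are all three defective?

56/165

After the first draw, 8 of the remaining 11 bulbs are defective.
P = 8/11 × 7/10 × 6/9 = 336/990 = 56/165.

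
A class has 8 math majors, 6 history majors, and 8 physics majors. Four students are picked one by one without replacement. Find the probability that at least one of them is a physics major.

82/95

P(no physics majors) = 14/22 × 13/21 × 12/20 × 11/19 = 24024/175560 = 13/95.
P(at least one) = 1 − 13/95 = 82/95.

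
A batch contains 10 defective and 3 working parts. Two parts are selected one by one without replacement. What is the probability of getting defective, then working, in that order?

5/26

Multiply the probability of each draw given the previous ones:
P = 10/13 × 3/12 = 30/156 = 5/26.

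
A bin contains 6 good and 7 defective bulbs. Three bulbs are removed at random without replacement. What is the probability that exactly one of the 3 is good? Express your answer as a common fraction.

One ordering (good drawn first) has probability 6/13 × 7/12 × 6/11 = 252/1716 = 21/143.
There are C(3,1) = 3 such orderings, each equally likely, so P = 3 × 21/143 = 63/143.

63/143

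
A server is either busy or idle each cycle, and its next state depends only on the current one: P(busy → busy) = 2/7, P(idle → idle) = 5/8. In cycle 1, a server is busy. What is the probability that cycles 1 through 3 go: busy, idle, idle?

25/56

Cycle 1 is given. For each transition, use the conditional probability from the current state:
P(idle | busy) = 5/7; P(idle | idle) = 5/8.
P = 5/7 × 5/8 = 25/56.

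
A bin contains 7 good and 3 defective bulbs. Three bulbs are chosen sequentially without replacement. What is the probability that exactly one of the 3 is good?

One ordering (good drawn first) has probability 7/10 × 3/9 × 2/8 = 42/720 = 7/120.
There are C(3,1) = 3 such orderings, each equally likely, so P = 3 × 7/120 = 7/40.

7/40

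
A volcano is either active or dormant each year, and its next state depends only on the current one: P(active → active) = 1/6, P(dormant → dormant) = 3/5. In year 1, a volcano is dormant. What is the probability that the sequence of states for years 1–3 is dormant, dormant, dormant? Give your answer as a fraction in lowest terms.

9/25

Year 1 is given. For each transition, use the conditional probability from the current state:
P(dormant | dormant) = 3/5; P(dormant | dormant) = 3/5.
P = 3/5 × 3/5 = 9/25.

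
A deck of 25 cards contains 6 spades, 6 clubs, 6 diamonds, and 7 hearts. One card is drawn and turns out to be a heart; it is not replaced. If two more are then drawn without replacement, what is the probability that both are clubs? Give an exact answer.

With the first card removed, 6 clubs remain out of 24.
P = 6/24 × 5/23 = 30/552 = 5/92.

5/92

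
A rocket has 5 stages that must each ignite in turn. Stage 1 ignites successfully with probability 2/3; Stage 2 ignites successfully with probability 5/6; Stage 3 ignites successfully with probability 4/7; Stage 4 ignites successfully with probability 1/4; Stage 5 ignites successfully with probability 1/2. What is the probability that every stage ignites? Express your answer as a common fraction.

Each stage is reached only if all earlier stages succeed, so
P = 2/3 × 5/6 × 4/7 × 1/4 × 1/2 = 40/1008 = 5/126.

5/126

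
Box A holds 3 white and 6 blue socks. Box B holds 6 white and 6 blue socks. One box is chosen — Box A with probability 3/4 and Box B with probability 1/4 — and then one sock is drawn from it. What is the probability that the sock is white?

3/8

From Box A: P(white) = 3/9.
From Box B: P(white) = 6/12.
Total probability = (3/4)(3/9) + (1/4)(6/12) = 3/8.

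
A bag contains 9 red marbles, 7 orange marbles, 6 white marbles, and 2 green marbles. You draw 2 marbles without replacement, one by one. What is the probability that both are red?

P = 9/24 × 8/23 = 72/552 = 3/23.

3/23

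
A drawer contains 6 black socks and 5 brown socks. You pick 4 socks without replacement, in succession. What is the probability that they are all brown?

1/66

P = 5/11 × 4/10 × 3/9 × 2/8 = 120/7920 = 1/66.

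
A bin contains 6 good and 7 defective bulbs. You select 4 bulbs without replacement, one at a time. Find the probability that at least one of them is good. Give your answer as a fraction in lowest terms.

136/143

P(no good) = 7/13 × 6/12 × 5/11 × 4/10 = 840/17160 = 7/143.
P(at least one) = 1 − 7/143 = 136/143.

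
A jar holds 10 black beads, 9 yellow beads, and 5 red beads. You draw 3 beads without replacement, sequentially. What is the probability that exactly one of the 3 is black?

455/1012

One ordering (black drawn first) has probability 10/24 × 14/23 × 13/22 = 1820/12144 = 455/3036.
There are C(3,1) = 3 such orderings, each equally likely, so P = 3 × 455/3036 = 455/1012.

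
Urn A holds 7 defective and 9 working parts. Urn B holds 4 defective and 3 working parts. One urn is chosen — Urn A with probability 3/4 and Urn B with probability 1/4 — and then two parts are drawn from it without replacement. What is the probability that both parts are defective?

From Urn A: P(both defective) = (7/16)(6/15) = 7/40.
From Urn B: P(both defective) = (4/7)(3/6) = 2/7.
Total probability = (3/4)(7/40) + (1/4)(2/7) = 227/1120.

227/1120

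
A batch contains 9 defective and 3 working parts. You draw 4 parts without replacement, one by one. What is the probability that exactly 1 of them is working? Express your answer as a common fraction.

28/55

One ordering (working drawn first) has probability 3/12 × 9/11 × 8/10 × 7/9 = 1512/11880 = 7/55.
There are C(4,1) = 4 such orderings, each equally likely, so P = 4 × 7/55 = 28/55.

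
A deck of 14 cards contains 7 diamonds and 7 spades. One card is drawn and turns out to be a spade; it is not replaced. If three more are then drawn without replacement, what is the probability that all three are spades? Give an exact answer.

With the first card removed, 6 spades remain out of 13.
P = 6/13 × 5/12 × 4/11 = 120/1716 = 10/143.

10/143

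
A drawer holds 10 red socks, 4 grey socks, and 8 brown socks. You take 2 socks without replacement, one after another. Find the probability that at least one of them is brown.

20/33

P(no brown) = 14/22 × 13/21 = 182/462 = 13/33.
P(at least one) = 1 − 13/33 = 20/33.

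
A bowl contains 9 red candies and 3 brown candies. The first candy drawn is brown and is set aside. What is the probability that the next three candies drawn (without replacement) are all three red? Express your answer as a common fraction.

28/55

After the first draw, 9 of the remaining 11 candies are red.
P = 9/11 × 8/10 × 7/9 = 504/990 = 28/55.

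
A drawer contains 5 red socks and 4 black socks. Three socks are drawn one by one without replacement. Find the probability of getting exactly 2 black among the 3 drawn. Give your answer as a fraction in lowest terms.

One ordering (black drawn first) has probability 4/9 × 3/8 × 5/7 = 60/504 = 5/42.
There are C(3,2) = 3 such orderings, each equally likely, so P = 3 × 5/42 = 5/14.

5/14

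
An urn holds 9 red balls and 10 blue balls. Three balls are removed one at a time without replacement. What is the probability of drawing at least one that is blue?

P(no blue) = 9/19 × 8/18 × 7/17 = 504/5814 = 28/323.
P(at least one) = 1 − 28/323 = 295/323.

295/323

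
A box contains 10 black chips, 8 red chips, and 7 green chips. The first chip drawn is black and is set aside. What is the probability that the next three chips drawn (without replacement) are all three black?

With the first chip removed, 9 black remain out of 24.
P = 9/24 × 8/23 × 7/22 = 504/12144 = 21/506.

21/506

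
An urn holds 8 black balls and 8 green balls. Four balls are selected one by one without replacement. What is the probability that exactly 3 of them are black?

One ordering (black drawn first) has probability 8/16 × 7/15 × 6/14 × 8/13 = 2688/43680 = 4/65.
There are C(4,3) = 4 such orderings, each equally likely, so P = 4 × 4/65 = 16/65.

16/65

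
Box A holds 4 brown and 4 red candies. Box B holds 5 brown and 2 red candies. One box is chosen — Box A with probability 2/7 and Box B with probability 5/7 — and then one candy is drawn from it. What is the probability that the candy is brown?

32/49

From Box A: P(brown) = 4/8.
From Box B: P(brown) = 5/7.
Total probability = (2/7)(4/8) + (5/7)(5/7) = 32/49.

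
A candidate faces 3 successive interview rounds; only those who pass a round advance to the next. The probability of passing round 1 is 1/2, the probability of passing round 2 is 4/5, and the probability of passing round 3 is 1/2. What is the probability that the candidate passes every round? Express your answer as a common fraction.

The events are sequential, so multiply the conditional probabilities:
P = 1/2 × 4/5 × 1/2 = 4/20 = 1/5.

1/5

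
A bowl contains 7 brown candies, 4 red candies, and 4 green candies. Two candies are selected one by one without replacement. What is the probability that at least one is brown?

P(no brown) = 8/15 × 7/14 = 56/210 = 4/15.
P(at least one) = 1 − 4/15 = 11/15.

11/15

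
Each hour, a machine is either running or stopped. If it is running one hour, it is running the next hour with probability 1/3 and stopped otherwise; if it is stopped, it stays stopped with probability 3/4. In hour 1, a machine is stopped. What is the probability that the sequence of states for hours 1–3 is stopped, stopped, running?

Hour 1 is given. For each transition, use the conditional probability from the current state:
P(stopped | stopped) = 3/4; P(running | stopped) = 1/4.
P = 3/4 × 1/4 = 3/16.

3/16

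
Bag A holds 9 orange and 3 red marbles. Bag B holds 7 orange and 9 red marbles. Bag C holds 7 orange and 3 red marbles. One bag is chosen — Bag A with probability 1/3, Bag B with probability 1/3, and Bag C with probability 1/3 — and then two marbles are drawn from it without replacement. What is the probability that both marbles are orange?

From Bag A: P(both orange) = (9/12)(8/11) = 6/11.
From Bag B: P(both orange) = (7/16)(6/15) = 7/40.
From Bag C: P(both orange) = (7/10)(6/9) = 7/15.
Total probability = (1/3)(6/11) + (1/3)(7/40) + (1/3)(7/15) = 1567/3960.

1567/3960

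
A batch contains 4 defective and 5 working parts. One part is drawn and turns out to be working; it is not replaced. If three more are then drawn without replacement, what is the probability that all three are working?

With the first part removed, 4 working remain out of 8.
P = 4/8 × 3/7 × 2/6 = 24/336 = 1/14.

1/14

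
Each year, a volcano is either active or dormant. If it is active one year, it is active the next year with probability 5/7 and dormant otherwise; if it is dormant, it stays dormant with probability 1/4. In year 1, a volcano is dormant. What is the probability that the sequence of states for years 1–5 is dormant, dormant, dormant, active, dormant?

Year 1 is given. For each transition, use the conditional probability from the current state:
P(dormant | dormant) = 1/4; P(dormant | dormant) = 1/4; P(active | dormant) = 3/4; P(dormant | active) = 2/7.
P = 1/4 × 1/4 × 3/4 × 2/7 = 6/448 = 3/224.

3/224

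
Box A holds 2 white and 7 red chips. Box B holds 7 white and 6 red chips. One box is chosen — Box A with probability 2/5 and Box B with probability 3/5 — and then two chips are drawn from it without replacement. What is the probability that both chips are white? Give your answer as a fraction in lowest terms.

101/585

From Box A: P(both white) = (2/9)(1/8) = 1/36.
From Box B: P(both white) = (7/13)(6/12) = 7/26.
Total probability = (2/5)(1/36) + (3/5)(7/26) = 101/585.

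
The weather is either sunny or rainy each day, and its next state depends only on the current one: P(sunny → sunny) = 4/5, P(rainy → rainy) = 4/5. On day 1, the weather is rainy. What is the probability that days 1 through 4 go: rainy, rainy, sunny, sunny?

16/125

Day 1 is given. For each transition, use the conditional probability from the current state:
P(rainy | rainy) = 4/5; P(sunny | rainy) = 1/5; P(sunny | sunny) = 4/5.
P = 4/5 × 1/5 × 4/5 = 16/125.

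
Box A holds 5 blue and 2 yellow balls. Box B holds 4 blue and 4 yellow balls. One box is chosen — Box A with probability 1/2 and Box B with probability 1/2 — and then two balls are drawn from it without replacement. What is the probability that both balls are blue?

From Box A: P(both blue) = (5/7)(4/6) = 10/21.
From Box B: P(both blue) = (4/8)(3/7) = 3/14.
Total probability = (1/2)(10/21) + (1/2)(3/14) = 29/84.

29/84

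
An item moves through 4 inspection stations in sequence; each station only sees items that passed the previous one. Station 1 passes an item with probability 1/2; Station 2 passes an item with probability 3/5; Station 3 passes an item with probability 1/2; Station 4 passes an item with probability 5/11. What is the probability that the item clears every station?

Each stage is reached only if all earlier stages succeed, so
P = 1/2 × 3/5 × 1/2 × 5/11 = 15/220 = 3/44.

3/44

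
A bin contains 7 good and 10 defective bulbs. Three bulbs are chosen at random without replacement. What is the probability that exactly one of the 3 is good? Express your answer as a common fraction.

63/136

One ordering (good drawn first) has probability 7/17 × 10/16 × 9/15 = 630/4080 = 21/136.
There are C(3,1) = 3 such orderings, each equally likely, so P = 3 × 21/136 = 63/136.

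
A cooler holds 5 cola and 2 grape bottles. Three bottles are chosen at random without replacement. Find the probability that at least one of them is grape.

P(no grape) = 5/7 × 4/6 × 3/5 = 60/210 = 2/7.
P(at least one) = 1 − 2/7 = 5/7.

5/7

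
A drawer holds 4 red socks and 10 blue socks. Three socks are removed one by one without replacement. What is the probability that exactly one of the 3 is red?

One ordering (red drawn first) has probability 4/14 × 10/13 × 9/12 = 360/2184 = 15/91.
There are C(3,1) = 3 such orderings, each equally likely, so P = 3 × 15/91 = 45/91.

45/91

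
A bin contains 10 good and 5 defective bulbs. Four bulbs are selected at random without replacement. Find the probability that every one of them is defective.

1/273

P = 5/15 × 4/14 × 3/13 × 2/12 = 120/32760 = 1/273.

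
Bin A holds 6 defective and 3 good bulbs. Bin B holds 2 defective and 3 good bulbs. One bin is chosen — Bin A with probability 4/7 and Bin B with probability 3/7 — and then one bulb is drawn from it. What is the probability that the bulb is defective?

58/105

From Bin A: P(defective) = 6/9.
From Bin B: P(defective) = 2/5.
Total probability = (4/7)(6/9) + (3/7)(2/5) = 58/105.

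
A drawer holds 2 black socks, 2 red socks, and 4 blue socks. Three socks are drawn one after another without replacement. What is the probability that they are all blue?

P(every draw is blue) = 4/8 × 3/7 × 2/6 = 24/336 = 1/14.

1/14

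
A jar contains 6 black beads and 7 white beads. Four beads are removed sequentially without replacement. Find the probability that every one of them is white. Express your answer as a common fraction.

7/143

P = 7/13 × 6/12 × 5/11 × 4/10 = 840/17160 = 7/143.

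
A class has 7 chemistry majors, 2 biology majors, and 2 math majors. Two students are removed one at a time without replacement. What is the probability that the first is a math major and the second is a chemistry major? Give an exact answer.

7/55

Each draw changes the counts, so multiply the conditional probabilities along the sequence:
P = 2/11 × 7/10 = 14/110 = 7/55.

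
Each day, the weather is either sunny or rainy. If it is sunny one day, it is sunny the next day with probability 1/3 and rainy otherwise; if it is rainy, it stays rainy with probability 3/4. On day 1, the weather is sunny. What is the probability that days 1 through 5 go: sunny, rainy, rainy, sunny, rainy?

1/12

Day 1 is given. For each transition, use the conditional probability from the current state:
P(rainy | sunny) = 2/3; P(rainy | rainy) = 3/4; P(sunny | rainy) = 1/4; P(rainy | sunny) = 2/3.
P = 2/3 × 3/4 × 1/4 × 2/3 = 12/144 = 1/12.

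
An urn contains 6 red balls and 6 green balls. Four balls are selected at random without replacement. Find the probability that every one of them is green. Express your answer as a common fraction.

1/33

P(all green) = 6/12 × 5/11 × 4/10 × 3/9 = 360/11880 = 1/33.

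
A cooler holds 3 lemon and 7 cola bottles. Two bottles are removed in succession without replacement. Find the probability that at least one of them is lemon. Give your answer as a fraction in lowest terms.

P(no lemon) = 7/10 × 6/9 = 42/90 = 7/15.
P(at least one) = 1 − 7/15 = 8/15.

8/15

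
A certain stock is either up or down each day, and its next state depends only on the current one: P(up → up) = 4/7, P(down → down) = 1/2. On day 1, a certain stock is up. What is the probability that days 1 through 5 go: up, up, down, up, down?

18/343

Day 1 is given. For each transition, use the conditional probability from the current state:
P(up | up) = 4/7; P(down | up) = 3/7; P(up | down) = 1/2; P(down | up) = 3/7.
P = 4/7 × 3/7 × 1/2 × 3/7 = 36/686 = 18/343.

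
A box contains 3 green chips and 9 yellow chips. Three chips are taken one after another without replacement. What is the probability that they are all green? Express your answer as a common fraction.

1/220

P(every draw is green) = 3/12 × 2/11 × 1/10 = 6/1320 = 1/220.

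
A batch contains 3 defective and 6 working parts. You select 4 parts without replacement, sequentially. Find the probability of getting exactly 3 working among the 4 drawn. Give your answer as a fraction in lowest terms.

One ordering (working drawn first) has probability 6/9 × 5/8 × 4/7 × 3/6 = 360/3024 = 5/42.
There are C(4,3) = 4 such orderings, each equally likely, so P = 4 × 5/42 = 10/21.

10/21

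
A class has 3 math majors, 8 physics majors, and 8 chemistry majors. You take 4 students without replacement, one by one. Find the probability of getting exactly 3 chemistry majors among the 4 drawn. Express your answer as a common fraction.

154/969

One ordering (chemistry majors drawn first) has probability 8/19 × 7/18 × 6/17 × 11/16 = 3696/93024 = 77/1938.
There are C(4,3) = 4 such orderings, each equally likely, so P = 4 × 77/1938 = 154/969.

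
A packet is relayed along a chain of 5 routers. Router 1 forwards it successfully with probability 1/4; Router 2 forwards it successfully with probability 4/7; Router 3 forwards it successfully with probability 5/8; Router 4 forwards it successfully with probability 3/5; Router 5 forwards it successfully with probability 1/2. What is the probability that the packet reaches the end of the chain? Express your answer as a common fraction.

3/112

Each stage is reached only if all earlier stages succeed, so
P = 1/4 × 4/7 × 5/8 × 3/5 × 1/2 = 60/2240 = 3/112.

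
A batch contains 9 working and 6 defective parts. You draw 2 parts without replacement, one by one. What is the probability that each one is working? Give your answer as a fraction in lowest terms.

12/35

P(every draw is working) = 9/15 × 8/14 = 72/210 = 12/35.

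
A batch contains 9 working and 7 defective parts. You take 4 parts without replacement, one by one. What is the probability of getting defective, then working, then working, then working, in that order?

21/260

Multiply the probability of each draw given the previous ones:
P = 7/16 × 9/15 × 8/14 × 7/13 = 3528/43680 = 21/260.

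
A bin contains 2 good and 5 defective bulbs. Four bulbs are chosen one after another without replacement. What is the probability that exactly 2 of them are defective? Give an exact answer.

2/7

One ordering (defective drawn first) has probability 5/7 × 4/6 × 2/5 × 1/4 = 40/840 = 1/21.
There are C(4,2) = 6 such orderings, each equally likely, so P = 6 × 1/21 = 2/7.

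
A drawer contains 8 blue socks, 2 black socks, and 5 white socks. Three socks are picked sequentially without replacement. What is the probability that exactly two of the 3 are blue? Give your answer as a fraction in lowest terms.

One ordering (blue drawn first) has probability 8/15 × 7/14 × 7/13 = 392/2730 = 28/195.
There are C(3,2) = 3 such orderings, each equally likely, so P = 3 × 28/195 = 28/65.

28/65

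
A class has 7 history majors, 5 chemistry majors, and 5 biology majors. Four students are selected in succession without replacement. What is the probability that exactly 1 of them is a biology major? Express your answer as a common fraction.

One ordering (a biology major drawn first) has probability 5/17 × 12/16 × 11/15 × 10/14 = 6600/57120 = 55/476.
There are C(4,1) = 4 such orderings, each equally likely, so P = 4 × 55/476 = 55/119.

55/119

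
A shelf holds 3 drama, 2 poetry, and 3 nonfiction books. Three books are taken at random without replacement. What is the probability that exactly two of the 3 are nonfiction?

15/56

One ordering (nonfiction drawn first) has probability 3/8 × 2/7 × 5/6 = 30/336 = 5/56.
There are C(3,2) = 3 such orderings, each equally likely, so P = 3 × 5/56 = 15/56.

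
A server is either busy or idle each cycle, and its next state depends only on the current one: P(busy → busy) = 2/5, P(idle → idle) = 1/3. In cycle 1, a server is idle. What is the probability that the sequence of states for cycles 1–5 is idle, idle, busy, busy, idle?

4/75

Cycle 1 is given. For each transition, use the conditional probability from the current state:
P(idle | idle) = 1/3; P(busy | idle) = 2/3; P(busy | busy) = 2/5; P(idle | busy) = 3/5.
P = 1/3 × 2/3 × 2/5 × 3/5 = 12/225 = 4/75.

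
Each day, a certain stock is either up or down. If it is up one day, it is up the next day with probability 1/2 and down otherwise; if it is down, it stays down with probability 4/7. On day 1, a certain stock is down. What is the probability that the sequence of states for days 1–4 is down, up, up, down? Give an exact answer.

Day 1 is given. For each transition, use the conditional probability from the current state:
P(up | down) = 3/7; P(up | up) = 1/2; P(down | up) = 1/2.
P = 3/7 × 1/2 × 1/2 = 3/28.

3/28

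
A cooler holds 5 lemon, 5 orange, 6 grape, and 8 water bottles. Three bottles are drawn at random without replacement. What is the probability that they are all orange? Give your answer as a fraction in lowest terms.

P(all orange) = 5/24 × 4/23 × 3/22 = 60/12144 = 5/1012.

5/1012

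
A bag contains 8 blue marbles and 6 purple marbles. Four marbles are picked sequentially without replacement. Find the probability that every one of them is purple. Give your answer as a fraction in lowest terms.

15/1001

P(all purple) = 6/14 × 5/13 × 4/12 × 3/11 = 360/24024 = 15/1001.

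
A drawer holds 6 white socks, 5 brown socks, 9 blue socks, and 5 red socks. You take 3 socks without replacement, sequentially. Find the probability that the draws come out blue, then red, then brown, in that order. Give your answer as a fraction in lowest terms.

3/184

Multiply the probability of each draw given the previous ones:
P = 9/25 × 5/24 × 5/23 = 225/13800 = 3/184.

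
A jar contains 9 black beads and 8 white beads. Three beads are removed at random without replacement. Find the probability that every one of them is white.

P(all white) = 8/17 × 7/16 × 6/15 = 336/4080 = 7/85.

7/85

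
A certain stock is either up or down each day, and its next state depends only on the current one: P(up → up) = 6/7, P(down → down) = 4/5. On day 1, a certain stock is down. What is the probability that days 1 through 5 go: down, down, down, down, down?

Day 1 is given. For each transition, use the conditional probability from the current state:
P(down | down) = 4/5; P(down | down) = 4/5; P(down | down) = 4/5; P(down | down) = 4/5.
P = 4/5 × 4/5 × 4/5 × 4/5 = 256/625.

256/625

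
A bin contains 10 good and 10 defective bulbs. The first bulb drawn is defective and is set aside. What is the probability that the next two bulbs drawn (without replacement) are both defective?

After the first draw, 9 of the remaining 19 bulbs are defective.
P = 9/19 × 8/18 = 72/342 = 4/19.

4/19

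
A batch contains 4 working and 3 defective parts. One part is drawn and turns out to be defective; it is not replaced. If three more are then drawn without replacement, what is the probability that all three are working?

1/5

After the first draw, 4 of the remaining 6 parts are working.
P = 4/6 × 3/5 × 2/4 = 24/120 = 1/5.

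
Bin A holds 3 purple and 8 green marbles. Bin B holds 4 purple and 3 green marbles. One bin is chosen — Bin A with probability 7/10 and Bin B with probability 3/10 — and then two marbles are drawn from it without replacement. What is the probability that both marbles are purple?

477/3850

From Bin A: P(both purple) = (3/11)(2/10) = 3/55.
From Bin B: P(both purple) = (4/7)(3/6) = 2/7.
Total probability = (7/10)(3/55) + (3/10)(2/7) = 477/3850.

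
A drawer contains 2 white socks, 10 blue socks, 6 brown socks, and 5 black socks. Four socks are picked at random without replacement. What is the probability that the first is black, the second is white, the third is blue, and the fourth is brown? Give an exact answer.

5/1771

Each draw changes the counts, so multiply the conditional probabilities along the sequence:
P = 5/23 × 2/22 × 10/21 × 6/20 = 600/212520 = 5/1771.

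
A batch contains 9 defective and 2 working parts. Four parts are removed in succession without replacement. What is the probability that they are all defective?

21/55

P(all defective) = 9/11 × 8/10 × 7/9 × 6/8 = 3024/7920 = 21/55.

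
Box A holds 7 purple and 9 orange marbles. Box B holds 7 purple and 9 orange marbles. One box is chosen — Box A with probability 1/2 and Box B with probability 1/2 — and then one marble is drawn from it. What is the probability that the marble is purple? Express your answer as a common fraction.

7/16

From Box A: P(purple) = 7/16.
From Box B: P(purple) = 7/16.
Total probability = (1/2)(7/16) + (1/2)(7/16) = 7/16.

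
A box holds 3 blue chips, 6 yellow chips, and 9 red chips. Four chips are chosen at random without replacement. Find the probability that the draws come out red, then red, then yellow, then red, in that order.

7/170

Each draw changes the counts, so multiply the conditional probabilities along the sequence:
P = 9/18 × 8/17 × 6/16 × 7/15 = 3024/73440 = 7/170.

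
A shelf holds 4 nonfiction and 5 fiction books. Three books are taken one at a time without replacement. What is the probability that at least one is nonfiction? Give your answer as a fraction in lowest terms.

37/42

P(no nonfiction) = 5/9 × 4/8 × 3/7 = 60/504 = 5/42.
P(at least one) = 1 − 5/42 = 37/42.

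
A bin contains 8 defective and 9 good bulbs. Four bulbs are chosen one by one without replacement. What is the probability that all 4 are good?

P = 9/17 × 8/16 × 7/15 × 6/14 = 3024/57120 = 9/170.

9/170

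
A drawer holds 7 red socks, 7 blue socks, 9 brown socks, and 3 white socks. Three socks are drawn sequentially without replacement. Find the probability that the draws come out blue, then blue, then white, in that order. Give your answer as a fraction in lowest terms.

Chain rule:
P = 7/26 × 6/25 × 3/24 = 126/15600 = 21/2600.

21/2600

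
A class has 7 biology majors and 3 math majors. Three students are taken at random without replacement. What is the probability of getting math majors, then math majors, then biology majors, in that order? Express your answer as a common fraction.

Chain rule:
P = 3/10 × 2/9 × 7/8 = 42/720 = 7/120.

7/120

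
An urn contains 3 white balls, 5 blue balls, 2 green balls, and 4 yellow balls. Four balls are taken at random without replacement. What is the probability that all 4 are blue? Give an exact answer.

5/1001

P = 5/14 × 4/13 × 3/12 × 2/11 = 120/24024 = 5/1001.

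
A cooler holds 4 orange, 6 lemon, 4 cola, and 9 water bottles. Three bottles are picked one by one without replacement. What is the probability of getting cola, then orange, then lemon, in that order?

16/1771

Chain rule:
P = 4/23 × 4/22 × 6/21 = 96/10626 = 16/1771.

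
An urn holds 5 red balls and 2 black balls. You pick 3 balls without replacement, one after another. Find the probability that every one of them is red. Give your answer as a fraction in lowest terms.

2/7

P(all red) = 5/7 × 4/6 × 3/5 = 60/210 = 2/7.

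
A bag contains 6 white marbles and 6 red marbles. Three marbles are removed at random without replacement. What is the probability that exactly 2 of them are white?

9/22

One ordering (white drawn first) has probability 6/12 × 5/11 × 6/10 = 180/1320 = 3/22.
There are C(3,2) = 3 such orderings, each equally likely, so P = 3 × 3/22 = 9/22.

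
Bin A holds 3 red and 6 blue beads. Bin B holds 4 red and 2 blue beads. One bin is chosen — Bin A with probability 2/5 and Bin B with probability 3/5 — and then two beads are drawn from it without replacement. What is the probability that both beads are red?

41/150

From Bin A: P(both red) = (3/9)(2/8) = 1/12.
From Bin B: P(both red) = (4/6)(3/5) = 2/5.
Total probability = (2/5)(1/12) + (3/5)(2/5) = 41/150.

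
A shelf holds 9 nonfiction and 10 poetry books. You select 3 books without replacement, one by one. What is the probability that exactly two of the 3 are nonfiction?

One ordering (nonfiction drawn first) has probability 9/19 × 8/18 × 10/17 = 720/5814 = 40/323.
There are C(3,2) = 3 such orderings, each equally likely, so P = 3 × 40/323 = 120/323.

120/323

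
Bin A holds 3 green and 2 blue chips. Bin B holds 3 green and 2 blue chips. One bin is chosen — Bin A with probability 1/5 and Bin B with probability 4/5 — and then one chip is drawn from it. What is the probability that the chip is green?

From Bin A: P(green) = 3/5.
From Bin B: P(green) = 3/5.
Total probability = (1/5)(3/5) + (4/5)(3/5) = 3/5.

3/5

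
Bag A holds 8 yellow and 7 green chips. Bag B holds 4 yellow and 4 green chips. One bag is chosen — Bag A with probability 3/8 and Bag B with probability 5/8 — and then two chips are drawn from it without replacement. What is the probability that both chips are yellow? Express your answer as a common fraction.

131/560

From Bag A: P(both yellow) = (8/15)(7/14) = 4/15.
From Bag B: P(both yellow) = (4/8)(3/7) = 3/14.
Total probability = (3/8)(4/15) + (5/8)(3/14) = 131/560.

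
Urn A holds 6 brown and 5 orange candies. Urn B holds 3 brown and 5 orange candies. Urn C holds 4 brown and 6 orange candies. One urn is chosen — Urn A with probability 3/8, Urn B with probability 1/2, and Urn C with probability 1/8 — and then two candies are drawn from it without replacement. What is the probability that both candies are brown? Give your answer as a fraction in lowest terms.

797/4620

From Urn A: P(both brown) = (6/11)(5/10) = 3/11.
From Urn B: P(both brown) = (3/8)(2/7) = 3/28.
From Urn C: P(both brown) = (4/10)(3/9) = 2/15.
Total probability = (3/8)(3/11) + (1/2)(3/28) + (1/8)(2/15) = 797/4620.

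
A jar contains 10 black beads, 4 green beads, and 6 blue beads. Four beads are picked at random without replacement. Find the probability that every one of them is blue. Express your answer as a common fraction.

P = 6/20 × 5/19 × 4/18 × 3/17 = 360/116280 = 1/323.

1/323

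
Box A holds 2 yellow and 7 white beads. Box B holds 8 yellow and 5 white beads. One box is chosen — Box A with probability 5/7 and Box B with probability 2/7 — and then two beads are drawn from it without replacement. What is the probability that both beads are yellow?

401/3276

From Box A: P(both yellow) = (2/9)(1/8) = 1/36.
From Box B: P(both yellow) = (8/13)(7/12) = 14/39.
Total probability = (5/7)(1/36) + (2/7)(14/39) = 401/3276.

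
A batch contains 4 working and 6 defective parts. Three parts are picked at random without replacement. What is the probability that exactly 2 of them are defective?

1/2

One ordering (defective drawn first) has probability 6/10 × 5/9 × 4/8 = 120/720 = 1/6.
There are C(3,2) = 3 such orderings, each equally likely, so P = 3 × 1/6 = 1/2.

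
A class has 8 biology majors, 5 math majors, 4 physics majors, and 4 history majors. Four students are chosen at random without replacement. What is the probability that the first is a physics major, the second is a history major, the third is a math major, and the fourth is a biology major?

16/3591

Chain rule:
P = 4/21 × 4/20 × 5/19 × 8/18 = 640/143640 = 16/3591.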